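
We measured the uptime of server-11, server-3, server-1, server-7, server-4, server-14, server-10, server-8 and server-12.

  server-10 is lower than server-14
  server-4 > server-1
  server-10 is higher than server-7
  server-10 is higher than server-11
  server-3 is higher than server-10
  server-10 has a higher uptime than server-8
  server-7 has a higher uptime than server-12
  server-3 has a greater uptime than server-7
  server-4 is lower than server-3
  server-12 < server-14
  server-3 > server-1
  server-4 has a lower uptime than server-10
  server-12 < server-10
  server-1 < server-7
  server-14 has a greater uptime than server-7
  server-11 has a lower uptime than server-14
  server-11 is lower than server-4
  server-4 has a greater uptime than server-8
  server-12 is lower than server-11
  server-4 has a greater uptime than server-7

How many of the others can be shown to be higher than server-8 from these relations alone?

Directly above server-8: server-4, server-10.
One step further: server-3, server-14 (4 so far).
No other element is forced above server-8 by the given relations, so the count is 4.

4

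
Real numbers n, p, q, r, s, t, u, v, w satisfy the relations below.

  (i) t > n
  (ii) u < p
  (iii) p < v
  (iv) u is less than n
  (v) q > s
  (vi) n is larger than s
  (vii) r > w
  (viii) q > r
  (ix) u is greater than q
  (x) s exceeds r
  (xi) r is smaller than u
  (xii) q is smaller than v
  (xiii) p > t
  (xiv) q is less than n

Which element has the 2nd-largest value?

The consecutive relations fix a unique order: w < r < s < q < u < n < t < p < v.
The 2nd largest is p.

p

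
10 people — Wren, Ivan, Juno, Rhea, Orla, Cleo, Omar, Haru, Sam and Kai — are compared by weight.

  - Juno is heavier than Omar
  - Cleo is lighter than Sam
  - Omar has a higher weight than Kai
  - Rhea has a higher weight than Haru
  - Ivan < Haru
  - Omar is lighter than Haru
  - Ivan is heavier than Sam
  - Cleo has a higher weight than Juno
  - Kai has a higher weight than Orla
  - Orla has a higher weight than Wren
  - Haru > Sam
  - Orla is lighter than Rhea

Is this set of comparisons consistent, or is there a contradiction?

Every relation is compatible with Wren < Orla < Kai < Omar < Juno < Cleo < Sam < Ivan < Haru < Rhea; the set is consistent.

consistent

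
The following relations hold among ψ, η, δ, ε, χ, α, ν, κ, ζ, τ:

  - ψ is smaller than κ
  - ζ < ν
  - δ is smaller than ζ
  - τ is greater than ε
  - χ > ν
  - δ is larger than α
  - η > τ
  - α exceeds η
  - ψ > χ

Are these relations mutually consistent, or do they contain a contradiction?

consistent

The single ordering ε < τ < η < α < δ < ζ < ν < χ < ψ < κ satisfies every listed relation, so no contradiction arises.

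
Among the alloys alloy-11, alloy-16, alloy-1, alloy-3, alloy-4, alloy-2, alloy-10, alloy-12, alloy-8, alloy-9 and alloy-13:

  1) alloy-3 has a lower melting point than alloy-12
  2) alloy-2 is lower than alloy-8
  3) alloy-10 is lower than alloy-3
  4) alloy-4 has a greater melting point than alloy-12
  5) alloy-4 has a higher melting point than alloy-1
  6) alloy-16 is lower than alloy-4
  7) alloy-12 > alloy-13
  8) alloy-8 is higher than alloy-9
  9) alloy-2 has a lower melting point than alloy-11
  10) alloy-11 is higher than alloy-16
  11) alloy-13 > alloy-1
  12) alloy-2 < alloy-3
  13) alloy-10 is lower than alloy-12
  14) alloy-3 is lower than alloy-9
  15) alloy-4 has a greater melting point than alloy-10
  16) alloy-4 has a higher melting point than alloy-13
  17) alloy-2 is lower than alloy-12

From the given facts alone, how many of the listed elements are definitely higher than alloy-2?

6

Directly above alloy-2: alloy-3, alloy-11, alloy-12, alloy-8.
One step further: alloy-9, alloy-4 (6 so far).
No other element is forced above alloy-2 by the given relations, so the count is 6.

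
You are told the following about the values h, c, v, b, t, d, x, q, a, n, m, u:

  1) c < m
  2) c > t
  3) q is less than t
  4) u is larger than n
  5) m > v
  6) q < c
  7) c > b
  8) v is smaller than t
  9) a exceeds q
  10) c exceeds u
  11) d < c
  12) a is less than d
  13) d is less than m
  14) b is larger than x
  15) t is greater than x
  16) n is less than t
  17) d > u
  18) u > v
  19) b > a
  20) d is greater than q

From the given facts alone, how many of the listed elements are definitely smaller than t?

4

The elements the relations force below t are n, v, q, x — no chain reaches any other.
That is 4.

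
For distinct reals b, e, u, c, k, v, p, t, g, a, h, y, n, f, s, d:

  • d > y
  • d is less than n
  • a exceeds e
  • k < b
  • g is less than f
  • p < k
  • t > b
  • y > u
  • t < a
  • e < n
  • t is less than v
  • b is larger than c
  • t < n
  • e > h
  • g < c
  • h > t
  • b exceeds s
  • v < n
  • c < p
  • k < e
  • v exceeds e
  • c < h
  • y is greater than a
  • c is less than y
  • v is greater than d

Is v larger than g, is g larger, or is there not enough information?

g < c and c < p give g < p.
Then p < k extends the chain to k.
With k < b: g < c < p < k < b.
Then b < t extends the chain to t.
Then t < h extends the chain to h.
With h < e: g < c < p < k < b < t < h < e.
Then e < a extends the chain to a.
Then a < y extends the chain to y.
Then y < d extends the chain to d.
With d < v: g < c < p < k < b < t < h < e < a < y < d < v.
So v is larger.

v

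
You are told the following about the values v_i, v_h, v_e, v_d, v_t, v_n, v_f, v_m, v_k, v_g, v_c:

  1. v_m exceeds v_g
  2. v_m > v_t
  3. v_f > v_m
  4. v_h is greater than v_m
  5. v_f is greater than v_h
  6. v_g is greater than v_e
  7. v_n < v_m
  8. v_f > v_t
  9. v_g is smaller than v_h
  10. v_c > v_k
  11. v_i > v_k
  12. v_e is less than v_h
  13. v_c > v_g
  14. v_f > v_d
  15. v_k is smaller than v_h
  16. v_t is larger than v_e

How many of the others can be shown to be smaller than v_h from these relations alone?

6

The elements the relations force below v_h are v_e, v_g, v_k, v_t, v_n, v_m — no chain reaches any other.
That is 6.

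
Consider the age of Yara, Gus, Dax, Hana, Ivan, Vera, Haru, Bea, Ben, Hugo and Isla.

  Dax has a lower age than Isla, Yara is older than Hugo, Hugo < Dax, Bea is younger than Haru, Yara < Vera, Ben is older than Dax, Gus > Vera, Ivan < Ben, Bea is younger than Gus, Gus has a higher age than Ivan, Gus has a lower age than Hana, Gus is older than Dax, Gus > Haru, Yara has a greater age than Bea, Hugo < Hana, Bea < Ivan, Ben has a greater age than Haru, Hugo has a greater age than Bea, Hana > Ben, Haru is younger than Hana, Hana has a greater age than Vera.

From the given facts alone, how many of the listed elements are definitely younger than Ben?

The elements the relations force below Ben are Bea, Ivan, Hugo, Haru, Dax — no chain reaches any other.
That is 5.

5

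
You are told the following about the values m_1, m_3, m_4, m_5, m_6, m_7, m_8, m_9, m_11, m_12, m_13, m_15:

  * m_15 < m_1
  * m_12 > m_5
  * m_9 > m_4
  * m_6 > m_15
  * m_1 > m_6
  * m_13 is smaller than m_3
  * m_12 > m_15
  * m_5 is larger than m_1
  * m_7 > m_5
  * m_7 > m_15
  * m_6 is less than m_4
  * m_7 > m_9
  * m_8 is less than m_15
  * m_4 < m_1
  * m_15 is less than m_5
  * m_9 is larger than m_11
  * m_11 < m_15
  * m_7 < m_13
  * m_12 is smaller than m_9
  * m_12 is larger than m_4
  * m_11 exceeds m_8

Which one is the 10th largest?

m_15

The consecutive relations fix a unique order: m_8 < m_11 < m_15 < m_6 < m_4 < m_1 < m_5 < m_12 < m_9 < m_7 < m_13 < m_3.
The 10th largest is m_15.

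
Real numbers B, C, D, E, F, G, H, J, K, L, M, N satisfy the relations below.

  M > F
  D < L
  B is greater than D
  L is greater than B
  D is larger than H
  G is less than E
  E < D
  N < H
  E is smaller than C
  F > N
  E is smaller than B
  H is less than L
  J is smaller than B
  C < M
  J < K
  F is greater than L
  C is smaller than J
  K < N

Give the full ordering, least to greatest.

The consecutive links are each given: G < E; E < C; C < J; J < K; K < N; N < H; H < D; D < B; B < L; L < F; F < M.

G < E < C < J < K < N < H < D < B < L < F < M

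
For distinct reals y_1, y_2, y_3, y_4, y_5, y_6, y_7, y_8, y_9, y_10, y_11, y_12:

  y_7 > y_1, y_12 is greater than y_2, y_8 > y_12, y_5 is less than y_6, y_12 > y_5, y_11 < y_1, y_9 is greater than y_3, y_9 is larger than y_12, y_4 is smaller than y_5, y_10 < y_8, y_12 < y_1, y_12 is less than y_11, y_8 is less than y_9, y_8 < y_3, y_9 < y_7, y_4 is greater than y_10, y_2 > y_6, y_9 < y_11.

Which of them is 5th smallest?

y_2

Chaining the given pairs: y_10 < y_4 < y_5 < y_6 < y_2 < y_12 < y_8 < y_3 < y_9 < y_11 < y_1 < y_7.
Counting 5 from the smallest end gives y_2.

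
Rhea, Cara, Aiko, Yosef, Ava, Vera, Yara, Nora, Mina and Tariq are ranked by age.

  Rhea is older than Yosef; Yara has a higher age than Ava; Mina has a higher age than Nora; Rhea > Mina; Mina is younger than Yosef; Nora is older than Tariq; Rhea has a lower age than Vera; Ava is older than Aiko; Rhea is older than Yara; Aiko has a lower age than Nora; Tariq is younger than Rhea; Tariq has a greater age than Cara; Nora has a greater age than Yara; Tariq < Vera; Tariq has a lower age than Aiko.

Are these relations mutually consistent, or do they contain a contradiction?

consistent

Every relation is compatible with Cara < Tariq < Aiko < Ava < Yara < Nora < Mina < Yosef < Rhea < Vera; the set is consistent.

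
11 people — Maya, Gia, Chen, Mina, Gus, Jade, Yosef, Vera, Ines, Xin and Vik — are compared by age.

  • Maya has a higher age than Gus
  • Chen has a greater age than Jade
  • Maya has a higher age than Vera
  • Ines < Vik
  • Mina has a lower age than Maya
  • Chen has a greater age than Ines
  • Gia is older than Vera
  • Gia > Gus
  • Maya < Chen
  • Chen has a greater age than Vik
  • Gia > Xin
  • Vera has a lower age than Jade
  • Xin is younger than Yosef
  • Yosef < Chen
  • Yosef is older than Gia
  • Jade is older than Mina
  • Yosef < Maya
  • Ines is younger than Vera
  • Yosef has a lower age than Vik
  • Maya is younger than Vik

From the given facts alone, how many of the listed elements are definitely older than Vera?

6

From Vera the given relations immediately reach Gia, Maya, Jade.
From those, Yosef, Vik, Chen — 6 in total.
No other element is forced above Vera by the given relations, so the count is 6.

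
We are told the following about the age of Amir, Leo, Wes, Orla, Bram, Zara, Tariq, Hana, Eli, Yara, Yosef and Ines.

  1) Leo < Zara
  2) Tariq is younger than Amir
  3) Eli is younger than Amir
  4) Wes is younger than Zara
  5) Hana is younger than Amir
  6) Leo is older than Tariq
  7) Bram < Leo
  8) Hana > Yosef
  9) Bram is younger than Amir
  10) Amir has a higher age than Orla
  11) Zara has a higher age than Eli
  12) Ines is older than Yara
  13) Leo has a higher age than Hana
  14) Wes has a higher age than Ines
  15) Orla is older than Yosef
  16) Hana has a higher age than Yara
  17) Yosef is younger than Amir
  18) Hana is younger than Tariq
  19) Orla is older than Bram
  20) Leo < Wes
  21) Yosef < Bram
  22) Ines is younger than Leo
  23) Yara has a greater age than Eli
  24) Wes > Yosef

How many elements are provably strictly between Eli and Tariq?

Chaining upward from Eli reaches: Yara, Hana, Ines, Leo, Wes, Zara, Amir.
Chaining downward from Tariq reaches: Yosef, Yara, Hana.
Strictly between Eli and Tariq are those in both lists: Yara, Hana — 2 elements.

2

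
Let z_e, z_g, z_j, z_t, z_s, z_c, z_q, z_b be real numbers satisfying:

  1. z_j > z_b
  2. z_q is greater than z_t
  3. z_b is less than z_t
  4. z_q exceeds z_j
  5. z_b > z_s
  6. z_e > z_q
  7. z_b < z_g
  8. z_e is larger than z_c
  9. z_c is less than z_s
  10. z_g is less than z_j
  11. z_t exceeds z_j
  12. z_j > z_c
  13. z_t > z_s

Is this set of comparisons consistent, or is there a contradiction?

The single ordering z_c < z_s < z_b < z_g < z_j < z_t < z_q < z_e satisfies every listed relation, so no contradiction arises.

consistent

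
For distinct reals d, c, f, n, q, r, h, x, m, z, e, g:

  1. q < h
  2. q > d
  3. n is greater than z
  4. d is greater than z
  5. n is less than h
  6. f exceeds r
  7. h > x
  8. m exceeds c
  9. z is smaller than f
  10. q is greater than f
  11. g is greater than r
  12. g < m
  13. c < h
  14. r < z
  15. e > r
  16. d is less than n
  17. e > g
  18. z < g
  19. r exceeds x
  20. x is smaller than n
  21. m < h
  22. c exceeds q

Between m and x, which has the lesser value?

x

x < r and r < z give x < z.
With z < f: x < r < z < f.
With f < q: x < r < z < f < q.
Then q < c extends the chain to c.
Then c < m extends the chain to m.
So x < m; x is the smaller of the two.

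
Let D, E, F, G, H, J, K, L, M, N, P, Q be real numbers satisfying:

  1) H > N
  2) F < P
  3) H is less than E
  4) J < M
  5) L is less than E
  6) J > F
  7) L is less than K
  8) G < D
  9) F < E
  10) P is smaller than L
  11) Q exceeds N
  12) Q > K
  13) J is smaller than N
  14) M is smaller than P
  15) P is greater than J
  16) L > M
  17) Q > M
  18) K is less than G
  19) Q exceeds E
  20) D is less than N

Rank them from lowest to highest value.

F < J < M < P < L < K < G < D < N < H < E < Q

Each adjacent pair is fixed by a given relation: F < J; J < M; M < P; P < L; L < K; K < G; G < D; D < N; N < H; H < E; E < Q. Chaining them end to end gives the full order.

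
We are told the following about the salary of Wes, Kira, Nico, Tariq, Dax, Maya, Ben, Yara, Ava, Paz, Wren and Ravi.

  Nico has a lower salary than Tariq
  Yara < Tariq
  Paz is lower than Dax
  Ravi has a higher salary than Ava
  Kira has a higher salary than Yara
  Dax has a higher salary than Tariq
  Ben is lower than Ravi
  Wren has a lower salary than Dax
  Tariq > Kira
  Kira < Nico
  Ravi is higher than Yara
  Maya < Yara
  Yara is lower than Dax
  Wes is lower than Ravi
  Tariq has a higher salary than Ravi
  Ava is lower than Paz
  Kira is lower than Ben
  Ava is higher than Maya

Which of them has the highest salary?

Wes is not greatest since Wes < Ravi; Maya is not greatest since Maya < Yara; Yara is not greatest since Yara < Ravi; Kira is not greatest since Kira < Nico; Ava is not greatest since Ava < Paz; Paz is not greatest since Paz < Dax; Ben is not greatest since Ben < Ravi; Ravi is not greatest since Ravi < Tariq; Nico is not greatest since Nico < Tariq; Tariq is not greatest since Tariq < Dax; Wren is not greatest since Wren < Dax.
Only Dax has nothing above it, so Dax is the highest salary.

Dax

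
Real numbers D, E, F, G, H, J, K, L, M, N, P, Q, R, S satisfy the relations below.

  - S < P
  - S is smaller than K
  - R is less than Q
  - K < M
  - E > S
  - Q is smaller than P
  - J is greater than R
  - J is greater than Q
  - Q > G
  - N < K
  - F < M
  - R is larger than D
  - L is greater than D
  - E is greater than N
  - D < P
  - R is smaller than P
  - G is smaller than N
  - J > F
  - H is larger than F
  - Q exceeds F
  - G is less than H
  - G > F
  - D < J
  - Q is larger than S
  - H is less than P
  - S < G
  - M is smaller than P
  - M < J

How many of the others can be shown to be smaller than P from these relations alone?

From P the given relations immediately reach S, D, R, H, Q, M.
From those, F, G, K — 9 in total.
From those, N — 10 in total.
Nothing else is reachable below P; 10 in all.

10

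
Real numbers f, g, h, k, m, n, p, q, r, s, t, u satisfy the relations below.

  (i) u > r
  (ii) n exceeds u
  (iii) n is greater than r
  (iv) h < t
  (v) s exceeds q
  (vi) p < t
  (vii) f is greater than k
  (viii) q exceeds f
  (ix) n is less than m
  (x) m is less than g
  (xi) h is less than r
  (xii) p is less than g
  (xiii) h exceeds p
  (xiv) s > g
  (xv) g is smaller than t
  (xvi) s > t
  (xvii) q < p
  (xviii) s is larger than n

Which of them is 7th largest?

r

The consecutive relations fix a unique order: k < f < q < p < h < r < u < n < m < g < t < s.
Counting 7 from the largest end gives r.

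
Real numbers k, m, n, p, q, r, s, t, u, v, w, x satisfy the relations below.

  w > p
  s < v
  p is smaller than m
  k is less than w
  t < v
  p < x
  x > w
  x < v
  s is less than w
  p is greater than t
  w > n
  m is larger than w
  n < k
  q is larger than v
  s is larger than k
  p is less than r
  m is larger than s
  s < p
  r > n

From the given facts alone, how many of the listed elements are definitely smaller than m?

6

From m the given relations immediately reach s, p, w.
From those, n, t, k — 6 in total.
No other element is forced below m by the given relations, so the count is 6.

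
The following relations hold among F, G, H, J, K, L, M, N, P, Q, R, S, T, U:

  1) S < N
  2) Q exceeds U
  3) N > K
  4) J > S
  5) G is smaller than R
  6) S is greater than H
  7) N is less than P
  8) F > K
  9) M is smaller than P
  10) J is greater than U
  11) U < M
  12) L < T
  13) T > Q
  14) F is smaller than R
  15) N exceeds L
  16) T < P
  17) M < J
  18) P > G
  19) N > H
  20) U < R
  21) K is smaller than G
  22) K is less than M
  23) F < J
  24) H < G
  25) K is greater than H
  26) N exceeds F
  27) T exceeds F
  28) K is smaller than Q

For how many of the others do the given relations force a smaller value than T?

6

From T the given relations immediately reach Q, L, F.
From those, U, K — 5 in total.
From those, H — 6 in total.
No other element is forced below T by the given relations, so the count is 6.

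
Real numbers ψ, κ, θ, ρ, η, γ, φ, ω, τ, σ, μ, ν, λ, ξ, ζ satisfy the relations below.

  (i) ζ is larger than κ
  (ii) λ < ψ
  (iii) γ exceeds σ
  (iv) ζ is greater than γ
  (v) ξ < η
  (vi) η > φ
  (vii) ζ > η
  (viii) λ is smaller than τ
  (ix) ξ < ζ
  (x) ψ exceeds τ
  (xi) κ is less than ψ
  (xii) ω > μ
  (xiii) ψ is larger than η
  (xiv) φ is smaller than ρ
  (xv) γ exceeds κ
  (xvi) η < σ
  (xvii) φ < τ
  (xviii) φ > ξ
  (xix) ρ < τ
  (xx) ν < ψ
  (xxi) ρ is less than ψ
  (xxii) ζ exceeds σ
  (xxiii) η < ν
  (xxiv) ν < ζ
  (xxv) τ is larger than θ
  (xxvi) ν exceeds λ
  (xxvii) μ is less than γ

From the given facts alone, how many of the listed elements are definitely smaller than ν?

4

Directly below ν: η, λ.
One step further: ξ, φ (4 so far).
Nothing else is reachable below ν; 4 in all.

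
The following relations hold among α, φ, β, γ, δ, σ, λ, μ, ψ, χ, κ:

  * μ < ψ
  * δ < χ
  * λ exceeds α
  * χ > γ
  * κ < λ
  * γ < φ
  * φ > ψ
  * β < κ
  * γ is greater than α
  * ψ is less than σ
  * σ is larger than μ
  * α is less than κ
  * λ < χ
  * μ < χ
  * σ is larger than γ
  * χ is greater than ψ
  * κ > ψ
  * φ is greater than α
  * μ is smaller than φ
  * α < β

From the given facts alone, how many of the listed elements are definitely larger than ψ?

5

The elements the relations force above ψ are κ, λ, φ, σ, χ — no chain reaches any other.
That is 5.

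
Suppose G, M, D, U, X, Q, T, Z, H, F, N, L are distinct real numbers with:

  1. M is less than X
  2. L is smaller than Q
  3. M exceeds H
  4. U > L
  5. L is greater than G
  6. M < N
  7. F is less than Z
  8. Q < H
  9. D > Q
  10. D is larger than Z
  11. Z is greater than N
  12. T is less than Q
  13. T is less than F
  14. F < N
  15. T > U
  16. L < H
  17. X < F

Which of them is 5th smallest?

Q

The consecutive relations fix a unique order: G < L < U < T < Q < H < M < X < F < N < Z < D.
The 5th smallest is Q.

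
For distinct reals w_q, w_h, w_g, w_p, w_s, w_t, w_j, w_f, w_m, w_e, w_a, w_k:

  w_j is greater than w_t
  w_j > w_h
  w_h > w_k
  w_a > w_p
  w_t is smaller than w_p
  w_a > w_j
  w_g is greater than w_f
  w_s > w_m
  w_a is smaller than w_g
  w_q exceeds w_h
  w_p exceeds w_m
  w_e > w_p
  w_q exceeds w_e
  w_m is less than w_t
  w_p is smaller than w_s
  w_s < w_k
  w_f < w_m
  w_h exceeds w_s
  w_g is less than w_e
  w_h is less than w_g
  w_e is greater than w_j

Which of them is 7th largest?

Chaining the given pairs: w_f < w_m < w_t < w_p < w_s < w_k < w_h < w_j < w_a < w_g < w_e < w_q.
The 7th largest is w_k.

w_k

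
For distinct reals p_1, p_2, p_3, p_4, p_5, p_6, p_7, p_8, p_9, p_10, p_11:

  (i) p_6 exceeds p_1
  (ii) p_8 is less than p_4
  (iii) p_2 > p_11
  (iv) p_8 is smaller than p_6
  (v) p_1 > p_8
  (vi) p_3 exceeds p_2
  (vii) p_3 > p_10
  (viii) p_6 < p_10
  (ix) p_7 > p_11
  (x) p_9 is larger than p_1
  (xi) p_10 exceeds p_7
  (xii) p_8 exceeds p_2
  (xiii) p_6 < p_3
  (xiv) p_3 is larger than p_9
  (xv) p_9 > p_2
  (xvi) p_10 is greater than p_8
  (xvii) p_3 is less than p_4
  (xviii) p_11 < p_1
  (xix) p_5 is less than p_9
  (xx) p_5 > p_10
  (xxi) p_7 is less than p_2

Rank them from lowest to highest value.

Nothing is placed below p_11, so it is least; from there p_11 < p_7; p_7 < p_2; p_2 < p_8; p_8 < p_1; p_1 < p_6; p_6 < p_10; p_10 < p_5; p_5 < p_9; p_9 < p_3; p_3 < p_4, each given directly.

p_11 < p_7 < p_2 < p_8 < p_1 < p_6 < p_10 < p_5 < p_9 < p_3 < p_4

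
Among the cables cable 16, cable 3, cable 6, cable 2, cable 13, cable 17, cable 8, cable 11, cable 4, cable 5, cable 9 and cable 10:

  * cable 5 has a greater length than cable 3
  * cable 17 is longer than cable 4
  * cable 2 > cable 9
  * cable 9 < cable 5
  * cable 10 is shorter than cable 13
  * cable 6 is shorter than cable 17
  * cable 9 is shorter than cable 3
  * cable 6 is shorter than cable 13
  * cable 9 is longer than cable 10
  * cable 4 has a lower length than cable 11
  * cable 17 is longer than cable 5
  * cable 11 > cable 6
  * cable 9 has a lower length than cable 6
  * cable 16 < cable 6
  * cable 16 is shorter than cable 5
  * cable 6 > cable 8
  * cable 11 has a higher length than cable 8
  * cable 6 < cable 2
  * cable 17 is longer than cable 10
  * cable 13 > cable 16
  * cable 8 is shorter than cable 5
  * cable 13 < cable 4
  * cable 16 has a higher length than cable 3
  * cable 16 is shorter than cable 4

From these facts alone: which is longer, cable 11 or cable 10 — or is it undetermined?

Chaining the given relations: cable 10 < cable 9 < cable 3 < cable 16 < cable 6 < cable 13 < cable 4 < cable 11.
So cable 11 is longer.

cable 11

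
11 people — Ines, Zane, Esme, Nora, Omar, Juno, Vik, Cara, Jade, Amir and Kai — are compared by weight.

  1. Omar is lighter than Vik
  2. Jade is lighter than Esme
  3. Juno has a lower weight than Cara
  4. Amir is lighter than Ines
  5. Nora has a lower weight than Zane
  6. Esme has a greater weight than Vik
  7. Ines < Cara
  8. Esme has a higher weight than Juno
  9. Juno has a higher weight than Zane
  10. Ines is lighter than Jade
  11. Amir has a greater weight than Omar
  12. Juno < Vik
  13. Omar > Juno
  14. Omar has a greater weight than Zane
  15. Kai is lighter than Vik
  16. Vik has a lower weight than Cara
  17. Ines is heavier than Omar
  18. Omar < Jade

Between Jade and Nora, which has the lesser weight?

The relevant relations are Nora < Zane; Zane < Juno; Juno < Omar; Omar < Amir; Amir < Ines; Ines < Jade.
Chaining these gives Nora < Zane < Juno < Omar < Amir < Ines < Jade.
So Nora < Jade; Nora is the lighter of the two.

Nora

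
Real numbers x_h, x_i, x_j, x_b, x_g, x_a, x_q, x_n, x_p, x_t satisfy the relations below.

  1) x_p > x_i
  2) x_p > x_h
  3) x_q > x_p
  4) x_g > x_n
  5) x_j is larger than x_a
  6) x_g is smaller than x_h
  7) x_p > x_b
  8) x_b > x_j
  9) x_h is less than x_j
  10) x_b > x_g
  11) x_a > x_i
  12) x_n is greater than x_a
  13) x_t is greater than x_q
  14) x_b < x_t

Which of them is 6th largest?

Piecing the relations together gives one ordering: x_i < x_a < x_n < x_g < x_h < x_j < x_b < x_p < x_q < x_t.
Counting 6 from the largest end gives x_h.

x_h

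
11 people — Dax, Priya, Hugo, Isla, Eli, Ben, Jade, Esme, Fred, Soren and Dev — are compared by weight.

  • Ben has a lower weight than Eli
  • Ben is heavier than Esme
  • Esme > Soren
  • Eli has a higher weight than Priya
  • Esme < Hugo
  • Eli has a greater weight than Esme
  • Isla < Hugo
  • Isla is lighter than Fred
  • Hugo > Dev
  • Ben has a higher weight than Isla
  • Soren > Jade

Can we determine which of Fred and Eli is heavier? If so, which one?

undetermined

Following every chain through Fred: below Fred we get Isla.
Eli is not reached, and no chain runs the other way from Eli to Fred.
So the given relations leave the order of Fred and Eli undetermined.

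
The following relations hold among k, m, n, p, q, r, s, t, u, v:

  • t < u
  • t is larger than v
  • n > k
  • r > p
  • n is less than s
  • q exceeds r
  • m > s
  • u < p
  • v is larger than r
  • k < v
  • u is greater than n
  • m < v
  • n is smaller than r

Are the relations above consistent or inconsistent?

We have r < v stated directly, yet also v < t < u < p < r by chaining the others — so v < r. Contradiction.

inconsistent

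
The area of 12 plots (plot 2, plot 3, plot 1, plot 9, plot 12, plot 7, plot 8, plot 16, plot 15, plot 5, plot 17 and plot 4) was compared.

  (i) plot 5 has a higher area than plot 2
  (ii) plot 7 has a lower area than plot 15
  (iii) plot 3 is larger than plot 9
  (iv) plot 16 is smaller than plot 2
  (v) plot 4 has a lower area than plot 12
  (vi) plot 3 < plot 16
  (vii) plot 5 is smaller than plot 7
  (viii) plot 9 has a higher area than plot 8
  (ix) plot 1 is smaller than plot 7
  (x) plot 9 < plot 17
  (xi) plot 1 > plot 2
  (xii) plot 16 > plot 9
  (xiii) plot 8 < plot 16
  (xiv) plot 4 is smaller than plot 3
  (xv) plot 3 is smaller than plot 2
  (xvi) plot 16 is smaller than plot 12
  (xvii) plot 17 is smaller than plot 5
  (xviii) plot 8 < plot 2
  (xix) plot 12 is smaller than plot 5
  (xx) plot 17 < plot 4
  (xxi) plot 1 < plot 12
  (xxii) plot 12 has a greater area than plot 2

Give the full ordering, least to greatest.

Nothing is placed below plot 8, so it is least; from there plot 8 < plot 9; plot 9 < plot 17; plot 17 < plot 4; plot 4 < plot 3; plot 3 < plot 16; plot 16 < plot 2; plot 2 < plot 1; plot 1 < plot 12; plot 12 < plot 5; plot 5 < plot 7; plot 7 < plot 15, each given directly.

plot 8 < plot 9 < plot 17 < plot 4 < plot 3 < plot 16 < plot 2 < plot 1 < plot 12 < plot 5 < plot 7 < plot 15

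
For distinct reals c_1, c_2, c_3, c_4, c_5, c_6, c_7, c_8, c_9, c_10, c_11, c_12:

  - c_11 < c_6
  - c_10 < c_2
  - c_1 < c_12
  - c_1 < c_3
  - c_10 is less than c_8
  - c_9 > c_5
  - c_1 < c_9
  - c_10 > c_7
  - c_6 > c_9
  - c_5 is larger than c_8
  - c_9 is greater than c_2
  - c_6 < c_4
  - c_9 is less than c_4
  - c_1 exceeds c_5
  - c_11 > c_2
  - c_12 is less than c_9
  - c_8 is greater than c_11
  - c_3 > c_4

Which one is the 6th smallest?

Piecing the relations together gives one ordering: c_7 < c_10 < c_2 < c_11 < c_8 < c_5 < c_1 < c_12 < c_9 < c_6 < c_4 < c_3.
Counting 6 from the smallest end gives c_5.

c_5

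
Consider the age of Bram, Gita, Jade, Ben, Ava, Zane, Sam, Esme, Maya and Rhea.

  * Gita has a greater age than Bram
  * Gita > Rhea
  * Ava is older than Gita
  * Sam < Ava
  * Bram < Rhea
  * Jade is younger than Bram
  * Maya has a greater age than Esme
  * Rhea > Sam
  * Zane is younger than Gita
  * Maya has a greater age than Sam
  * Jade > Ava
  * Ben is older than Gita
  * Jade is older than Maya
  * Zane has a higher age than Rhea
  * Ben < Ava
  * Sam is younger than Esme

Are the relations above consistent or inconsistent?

inconsistent

We have Ava < Jade stated directly, yet also Jade < Bram < Rhea < Zane < Gita < Ben < Ava by chaining the others — so Jade < Ava. Contradiction.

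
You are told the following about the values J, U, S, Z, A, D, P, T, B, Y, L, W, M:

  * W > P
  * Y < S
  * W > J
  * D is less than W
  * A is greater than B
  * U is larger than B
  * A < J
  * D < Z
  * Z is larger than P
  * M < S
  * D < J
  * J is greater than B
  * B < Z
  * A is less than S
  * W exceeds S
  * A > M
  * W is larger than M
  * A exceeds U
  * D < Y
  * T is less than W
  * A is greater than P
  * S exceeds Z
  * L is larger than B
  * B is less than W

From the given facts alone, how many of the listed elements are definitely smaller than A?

Directly below A: M, B, P, U.
No other element is forced below A by the given relations, so the count is 4.

4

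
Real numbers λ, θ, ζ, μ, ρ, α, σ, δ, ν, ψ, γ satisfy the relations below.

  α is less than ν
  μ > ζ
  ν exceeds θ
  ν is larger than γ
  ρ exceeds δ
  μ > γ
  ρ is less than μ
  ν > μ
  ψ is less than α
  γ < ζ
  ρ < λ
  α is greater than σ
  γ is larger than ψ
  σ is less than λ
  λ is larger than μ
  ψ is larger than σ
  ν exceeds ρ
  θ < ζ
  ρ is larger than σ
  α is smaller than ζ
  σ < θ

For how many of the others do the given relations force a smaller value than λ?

9

Directly below λ: σ, ρ, μ.
One step further: δ, γ, ζ (6 so far).
One step further: ψ, θ, α (9 so far).
No other element is forced below λ by the given relations, so the count is 9.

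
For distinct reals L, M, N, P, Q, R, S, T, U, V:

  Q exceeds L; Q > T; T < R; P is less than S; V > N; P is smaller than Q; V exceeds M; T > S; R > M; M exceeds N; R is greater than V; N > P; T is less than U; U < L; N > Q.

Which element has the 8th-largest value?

T

Chaining the given pairs: P < S < T < U < L < Q < N < M < V < R.
The 8th largest is T.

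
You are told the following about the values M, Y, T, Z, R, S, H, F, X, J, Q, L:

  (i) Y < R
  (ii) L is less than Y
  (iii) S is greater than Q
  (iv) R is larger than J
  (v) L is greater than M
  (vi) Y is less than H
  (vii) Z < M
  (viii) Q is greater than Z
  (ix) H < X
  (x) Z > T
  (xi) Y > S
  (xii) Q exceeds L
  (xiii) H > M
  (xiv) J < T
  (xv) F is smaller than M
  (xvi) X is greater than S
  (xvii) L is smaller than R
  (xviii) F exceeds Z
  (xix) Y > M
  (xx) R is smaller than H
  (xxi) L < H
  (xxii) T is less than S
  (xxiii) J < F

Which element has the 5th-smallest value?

M

Piecing the relations together gives one ordering: J < T < Z < F < M < L < Q < S < Y < R < H < X.
Counting 5 from the smallest end gives M.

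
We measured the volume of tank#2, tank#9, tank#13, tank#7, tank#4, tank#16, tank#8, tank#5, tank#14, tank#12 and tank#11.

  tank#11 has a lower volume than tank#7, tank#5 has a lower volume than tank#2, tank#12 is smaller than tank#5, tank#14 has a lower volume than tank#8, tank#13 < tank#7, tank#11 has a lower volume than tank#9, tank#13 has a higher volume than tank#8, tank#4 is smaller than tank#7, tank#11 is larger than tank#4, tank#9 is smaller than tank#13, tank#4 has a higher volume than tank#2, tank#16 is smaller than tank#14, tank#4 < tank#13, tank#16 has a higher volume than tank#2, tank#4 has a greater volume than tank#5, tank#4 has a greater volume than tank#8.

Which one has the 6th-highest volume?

Chaining the given pairs: tank#12 < tank#5 < tank#2 < tank#16 < tank#14 < tank#8 < tank#4 < tank#11 < tank#9 < tank#13 < tank#7.
The 6th largest is tank#8.

tank#8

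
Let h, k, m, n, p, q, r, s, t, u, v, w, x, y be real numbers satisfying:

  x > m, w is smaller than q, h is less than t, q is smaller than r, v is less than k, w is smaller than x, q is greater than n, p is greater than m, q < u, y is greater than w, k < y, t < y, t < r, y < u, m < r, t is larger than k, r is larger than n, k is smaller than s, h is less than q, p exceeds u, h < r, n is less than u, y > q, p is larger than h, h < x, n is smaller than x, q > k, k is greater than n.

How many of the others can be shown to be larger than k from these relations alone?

7

From k the given relations immediately reach t, s, q, y.
From those, u, r — 6 in total.
From those, p — 7 in total.
No other element is forced above k by the given relations, so the count is 7.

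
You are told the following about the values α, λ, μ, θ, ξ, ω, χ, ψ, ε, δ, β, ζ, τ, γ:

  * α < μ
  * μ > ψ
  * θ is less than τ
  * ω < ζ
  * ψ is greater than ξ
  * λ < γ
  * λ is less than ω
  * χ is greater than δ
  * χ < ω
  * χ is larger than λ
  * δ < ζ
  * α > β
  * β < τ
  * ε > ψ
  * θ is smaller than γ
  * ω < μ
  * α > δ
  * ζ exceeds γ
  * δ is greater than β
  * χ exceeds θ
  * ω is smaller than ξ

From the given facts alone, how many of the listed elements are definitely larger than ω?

5

The elements the relations force above ω are ξ, ζ, ψ, ε, μ — no chain reaches any other.
That is 5.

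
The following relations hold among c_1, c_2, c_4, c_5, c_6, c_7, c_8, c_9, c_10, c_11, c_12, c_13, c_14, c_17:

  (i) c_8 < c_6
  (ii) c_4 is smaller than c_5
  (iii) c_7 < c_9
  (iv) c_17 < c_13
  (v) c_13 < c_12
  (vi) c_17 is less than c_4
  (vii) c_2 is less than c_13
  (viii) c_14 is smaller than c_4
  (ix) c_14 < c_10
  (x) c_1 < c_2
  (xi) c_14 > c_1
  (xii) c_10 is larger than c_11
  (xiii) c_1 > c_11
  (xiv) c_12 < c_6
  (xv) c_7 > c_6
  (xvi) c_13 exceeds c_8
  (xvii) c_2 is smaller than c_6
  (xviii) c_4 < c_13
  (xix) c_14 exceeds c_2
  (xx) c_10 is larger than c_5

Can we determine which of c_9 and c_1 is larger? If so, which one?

c_9

Chaining the given relations: c_1 < c_2 < c_14 < c_4 < c_13 < c_12 < c_6 < c_7 < c_9.
So c_9 is larger.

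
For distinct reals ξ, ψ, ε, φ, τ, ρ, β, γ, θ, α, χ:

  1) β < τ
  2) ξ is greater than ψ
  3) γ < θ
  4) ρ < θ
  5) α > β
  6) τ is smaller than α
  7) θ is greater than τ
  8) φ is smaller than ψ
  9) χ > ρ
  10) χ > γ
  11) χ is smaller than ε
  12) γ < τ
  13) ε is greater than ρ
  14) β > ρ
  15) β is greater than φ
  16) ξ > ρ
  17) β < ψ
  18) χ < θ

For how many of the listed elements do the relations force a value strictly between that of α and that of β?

1

The relations place β below α. An element lies strictly between them when it is forced above β and also forced below α.
Above β: {ψ, ξ, τ, θ}. Below α: {ρ, φ, γ, τ}.
Intersection: {τ} — 1.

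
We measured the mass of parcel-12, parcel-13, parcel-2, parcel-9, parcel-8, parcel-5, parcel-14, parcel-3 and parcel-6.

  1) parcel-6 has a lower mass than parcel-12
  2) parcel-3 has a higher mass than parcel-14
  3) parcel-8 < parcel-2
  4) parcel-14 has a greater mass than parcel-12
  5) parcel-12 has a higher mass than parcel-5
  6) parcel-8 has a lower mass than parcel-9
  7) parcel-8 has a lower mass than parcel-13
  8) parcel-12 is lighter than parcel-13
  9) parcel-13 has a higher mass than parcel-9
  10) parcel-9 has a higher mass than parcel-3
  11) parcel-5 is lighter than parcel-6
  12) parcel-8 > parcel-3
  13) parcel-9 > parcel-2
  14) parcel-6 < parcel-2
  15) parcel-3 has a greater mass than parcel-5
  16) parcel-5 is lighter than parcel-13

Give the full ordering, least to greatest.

parcel-5 < parcel-6 < parcel-12 < parcel-14 < parcel-3 < parcel-8 < parcel-2 < parcel-9 < parcel-13

The consecutive links are each given: parcel-5 < parcel-6; parcel-6 < parcel-12; parcel-12 < parcel-14; parcel-14 < parcel-3; parcel-3 < parcel-8; parcel-8 < parcel-2; parcel-2 < parcel-9; parcel-9 < parcel-13.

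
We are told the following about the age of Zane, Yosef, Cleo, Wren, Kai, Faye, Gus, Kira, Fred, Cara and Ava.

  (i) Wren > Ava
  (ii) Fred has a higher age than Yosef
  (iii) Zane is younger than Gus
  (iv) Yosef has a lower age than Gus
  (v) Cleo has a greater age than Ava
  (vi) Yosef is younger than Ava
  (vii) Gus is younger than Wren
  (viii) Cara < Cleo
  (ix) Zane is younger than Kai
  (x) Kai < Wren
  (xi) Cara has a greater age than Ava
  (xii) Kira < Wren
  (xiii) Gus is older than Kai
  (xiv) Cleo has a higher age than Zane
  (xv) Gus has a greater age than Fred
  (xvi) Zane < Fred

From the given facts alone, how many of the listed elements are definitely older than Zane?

5

The elements the relations force above Zane are Kai, Cleo, Fred, Gus, Wren — no chain reaches any other.
That is 5.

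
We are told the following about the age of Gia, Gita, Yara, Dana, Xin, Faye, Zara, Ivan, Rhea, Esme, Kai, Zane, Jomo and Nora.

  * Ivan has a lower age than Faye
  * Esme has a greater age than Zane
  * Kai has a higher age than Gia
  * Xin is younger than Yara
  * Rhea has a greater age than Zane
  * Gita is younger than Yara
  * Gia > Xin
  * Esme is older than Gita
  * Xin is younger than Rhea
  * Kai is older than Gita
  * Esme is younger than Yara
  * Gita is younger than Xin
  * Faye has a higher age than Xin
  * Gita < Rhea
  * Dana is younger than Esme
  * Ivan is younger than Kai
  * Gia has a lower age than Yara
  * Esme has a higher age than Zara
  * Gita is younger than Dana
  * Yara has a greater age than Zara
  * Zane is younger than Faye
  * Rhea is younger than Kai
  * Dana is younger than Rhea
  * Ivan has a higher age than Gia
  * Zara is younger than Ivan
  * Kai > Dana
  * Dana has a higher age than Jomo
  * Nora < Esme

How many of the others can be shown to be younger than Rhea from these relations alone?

The elements the relations force below Rhea are Gita, Xin, Zane, Jomo, Dana — no chain reaches any other.
That is 5.

5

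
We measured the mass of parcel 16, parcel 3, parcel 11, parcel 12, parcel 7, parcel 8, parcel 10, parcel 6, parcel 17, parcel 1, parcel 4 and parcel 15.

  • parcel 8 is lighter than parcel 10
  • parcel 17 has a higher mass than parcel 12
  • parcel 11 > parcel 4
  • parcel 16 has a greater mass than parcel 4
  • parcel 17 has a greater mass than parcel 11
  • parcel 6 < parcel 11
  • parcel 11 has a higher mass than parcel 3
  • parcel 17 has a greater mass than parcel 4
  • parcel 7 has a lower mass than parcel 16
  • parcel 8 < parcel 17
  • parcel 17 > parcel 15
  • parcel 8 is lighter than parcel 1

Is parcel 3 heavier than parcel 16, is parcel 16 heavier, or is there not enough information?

Following every chain through parcel 3: above parcel 3 we get parcel 11, parcel 17.
parcel 16 is not reached, and no chain runs the other way from parcel 16 to parcel 3.
So the given relations leave the order of parcel 3 and parcel 16 undetermined.

undetermined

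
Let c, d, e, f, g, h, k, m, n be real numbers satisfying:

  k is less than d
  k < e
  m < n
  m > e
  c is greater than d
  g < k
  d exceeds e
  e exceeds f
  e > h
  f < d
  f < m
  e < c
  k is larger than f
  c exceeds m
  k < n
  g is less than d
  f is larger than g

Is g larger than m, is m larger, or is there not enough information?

m

The relevant relations are g < f; f < k; k < e; e < m.
Together: g < f < k < e < m.
So m is larger.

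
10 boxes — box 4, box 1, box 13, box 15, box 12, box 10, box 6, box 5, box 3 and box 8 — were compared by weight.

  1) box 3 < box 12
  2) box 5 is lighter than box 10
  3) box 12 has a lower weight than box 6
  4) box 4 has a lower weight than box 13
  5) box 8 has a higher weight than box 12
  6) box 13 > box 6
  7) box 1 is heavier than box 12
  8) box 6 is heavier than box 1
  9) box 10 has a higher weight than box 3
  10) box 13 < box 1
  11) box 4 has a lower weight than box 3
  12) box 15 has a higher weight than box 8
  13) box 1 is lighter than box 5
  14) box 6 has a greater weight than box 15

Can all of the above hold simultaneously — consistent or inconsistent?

inconsistent

We have box 1 < box 6 stated directly, yet also box 6 < box 13 < box 1 by chaining the others — so box 6 < box 1. Contradiction.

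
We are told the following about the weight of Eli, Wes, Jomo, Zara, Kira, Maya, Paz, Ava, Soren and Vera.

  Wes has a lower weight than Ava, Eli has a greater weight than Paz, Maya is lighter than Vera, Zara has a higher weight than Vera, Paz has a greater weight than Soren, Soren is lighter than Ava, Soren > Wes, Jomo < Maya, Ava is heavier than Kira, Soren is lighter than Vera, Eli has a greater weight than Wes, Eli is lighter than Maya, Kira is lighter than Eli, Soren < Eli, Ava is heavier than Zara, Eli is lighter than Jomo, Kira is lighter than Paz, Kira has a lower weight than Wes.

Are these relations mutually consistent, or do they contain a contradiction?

The single ordering Kira < Wes < Soren < Paz < Eli < Jomo < Maya < Vera < Zara < Ava satisfies every listed relation, so no contradiction arises.

consistent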